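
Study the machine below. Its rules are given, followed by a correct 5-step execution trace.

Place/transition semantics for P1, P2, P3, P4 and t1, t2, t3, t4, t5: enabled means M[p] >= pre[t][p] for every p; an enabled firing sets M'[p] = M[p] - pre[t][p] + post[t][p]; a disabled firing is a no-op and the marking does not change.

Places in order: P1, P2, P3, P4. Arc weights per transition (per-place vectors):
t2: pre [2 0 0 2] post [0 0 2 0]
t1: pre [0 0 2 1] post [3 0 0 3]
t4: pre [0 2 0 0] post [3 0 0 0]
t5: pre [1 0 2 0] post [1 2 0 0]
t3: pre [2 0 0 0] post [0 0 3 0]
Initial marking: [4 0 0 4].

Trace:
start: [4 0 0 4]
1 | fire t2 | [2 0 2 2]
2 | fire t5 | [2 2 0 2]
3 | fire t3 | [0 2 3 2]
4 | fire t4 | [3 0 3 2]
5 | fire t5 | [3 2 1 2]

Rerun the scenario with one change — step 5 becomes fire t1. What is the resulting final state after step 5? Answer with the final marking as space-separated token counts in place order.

(re-executing from step 5 with the substitution; state before step 5: [3 0 3 2])
5 | fire t1 | [6 0 1 4]

6 0 1 4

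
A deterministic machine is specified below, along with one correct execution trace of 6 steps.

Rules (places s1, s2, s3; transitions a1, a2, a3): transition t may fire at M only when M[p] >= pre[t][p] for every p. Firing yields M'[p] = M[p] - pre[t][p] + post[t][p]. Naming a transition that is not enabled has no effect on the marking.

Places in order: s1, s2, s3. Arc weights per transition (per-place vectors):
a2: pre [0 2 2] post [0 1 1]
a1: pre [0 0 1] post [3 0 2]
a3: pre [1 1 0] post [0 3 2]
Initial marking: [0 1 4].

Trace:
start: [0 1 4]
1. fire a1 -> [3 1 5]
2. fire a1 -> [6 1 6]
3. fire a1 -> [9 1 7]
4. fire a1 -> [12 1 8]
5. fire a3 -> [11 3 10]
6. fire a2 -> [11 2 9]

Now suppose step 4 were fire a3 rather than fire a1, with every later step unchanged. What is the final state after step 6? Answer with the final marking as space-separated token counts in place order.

(re-executing from step 4 with the substitution; state before step 4: [9 1 7])
4. fire a3 -> [8 3 9]
5. fire a3 -> [7 5 11]
6. fire a2 -> [7 4 10]

7 4 10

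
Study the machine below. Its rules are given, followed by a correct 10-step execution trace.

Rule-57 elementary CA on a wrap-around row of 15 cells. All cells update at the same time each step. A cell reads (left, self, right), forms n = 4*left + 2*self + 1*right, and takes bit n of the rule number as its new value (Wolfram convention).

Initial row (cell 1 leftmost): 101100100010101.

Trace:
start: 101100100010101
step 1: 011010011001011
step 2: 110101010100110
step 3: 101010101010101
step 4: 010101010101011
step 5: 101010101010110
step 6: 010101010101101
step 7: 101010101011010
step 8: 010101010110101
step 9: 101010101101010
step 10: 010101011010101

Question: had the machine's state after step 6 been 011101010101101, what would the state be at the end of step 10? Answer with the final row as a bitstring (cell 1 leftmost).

state after step 6 := 011101010101101
step 7: 110010101011010
step 8: 101001010110101
step 9: 010100101101011
step 10: 101010011010110

101010011010110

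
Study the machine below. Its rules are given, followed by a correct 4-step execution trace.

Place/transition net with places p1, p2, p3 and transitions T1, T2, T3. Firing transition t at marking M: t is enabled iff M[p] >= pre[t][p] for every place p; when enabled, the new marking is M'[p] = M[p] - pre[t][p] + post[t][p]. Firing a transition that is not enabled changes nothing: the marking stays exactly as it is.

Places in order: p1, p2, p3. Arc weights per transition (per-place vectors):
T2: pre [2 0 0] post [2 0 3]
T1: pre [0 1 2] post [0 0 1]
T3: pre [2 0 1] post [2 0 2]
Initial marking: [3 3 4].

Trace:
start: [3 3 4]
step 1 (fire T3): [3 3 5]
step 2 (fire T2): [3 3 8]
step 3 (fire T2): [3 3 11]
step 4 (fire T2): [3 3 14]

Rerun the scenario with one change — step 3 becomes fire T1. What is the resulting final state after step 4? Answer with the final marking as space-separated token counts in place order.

(re-executing from step 3 with the substitution; state before step 3: [3 3 8])
step 3 (fire T1): [3 2 7]
step 4 (fire T2): [3 2 10]

3 2 10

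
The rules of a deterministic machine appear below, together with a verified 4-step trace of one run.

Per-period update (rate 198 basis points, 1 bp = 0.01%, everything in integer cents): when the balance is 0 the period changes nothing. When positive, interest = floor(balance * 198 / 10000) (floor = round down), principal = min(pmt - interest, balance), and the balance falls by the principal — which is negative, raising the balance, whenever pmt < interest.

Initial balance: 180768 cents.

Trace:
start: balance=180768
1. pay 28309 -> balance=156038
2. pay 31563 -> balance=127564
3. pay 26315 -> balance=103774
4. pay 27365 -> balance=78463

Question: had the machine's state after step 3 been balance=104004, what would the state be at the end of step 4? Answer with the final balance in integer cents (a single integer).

78698

state after step 3 := balance=104004
4. pay 27365 -> balance=78698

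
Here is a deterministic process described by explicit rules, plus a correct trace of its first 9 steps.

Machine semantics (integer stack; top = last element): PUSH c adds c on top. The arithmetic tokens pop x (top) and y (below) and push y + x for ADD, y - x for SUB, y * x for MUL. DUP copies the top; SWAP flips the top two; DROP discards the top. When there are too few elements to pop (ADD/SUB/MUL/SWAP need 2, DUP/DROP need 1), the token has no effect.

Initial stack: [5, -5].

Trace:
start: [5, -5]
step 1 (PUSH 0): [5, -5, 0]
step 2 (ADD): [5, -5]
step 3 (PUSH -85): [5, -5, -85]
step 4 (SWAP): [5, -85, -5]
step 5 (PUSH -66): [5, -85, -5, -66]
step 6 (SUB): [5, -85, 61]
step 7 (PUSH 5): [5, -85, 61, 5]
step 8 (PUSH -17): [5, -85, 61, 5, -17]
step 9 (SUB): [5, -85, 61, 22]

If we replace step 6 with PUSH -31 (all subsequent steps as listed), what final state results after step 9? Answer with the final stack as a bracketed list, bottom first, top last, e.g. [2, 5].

(re-executing from step 6 with the substitution; state before step 6: [5, -85, -5, -66])
step 6 (PUSH -31): [5, -85, -5, -66, -31]
step 7 (PUSH 5): [5, -85, -5, -66, -31, 5]
step 8 (PUSH -17): [5, -85, -5, -66, -31, 5, -17]
step 9 (SUB): [5, -85, -5, -66, -31, 22]

[5, -85, -5, -66, -31, 22]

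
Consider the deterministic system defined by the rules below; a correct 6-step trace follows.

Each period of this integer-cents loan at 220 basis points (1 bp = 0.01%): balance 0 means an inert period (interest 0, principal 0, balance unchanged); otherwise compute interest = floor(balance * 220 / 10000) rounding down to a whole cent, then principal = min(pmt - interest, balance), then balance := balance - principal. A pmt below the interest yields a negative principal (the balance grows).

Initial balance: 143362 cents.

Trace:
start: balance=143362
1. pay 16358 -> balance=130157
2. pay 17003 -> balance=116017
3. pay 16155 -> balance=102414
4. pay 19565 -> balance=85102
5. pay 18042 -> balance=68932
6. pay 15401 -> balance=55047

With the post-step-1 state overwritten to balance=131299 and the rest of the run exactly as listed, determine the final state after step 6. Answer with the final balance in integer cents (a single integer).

state after step 1 := balance=131299
2. pay 17003 -> balance=117184
3. pay 16155 -> balance=103607
4. pay 19565 -> balance=86321
5. pay 18042 -> balance=70178
6. pay 15401 -> balance=56320

56320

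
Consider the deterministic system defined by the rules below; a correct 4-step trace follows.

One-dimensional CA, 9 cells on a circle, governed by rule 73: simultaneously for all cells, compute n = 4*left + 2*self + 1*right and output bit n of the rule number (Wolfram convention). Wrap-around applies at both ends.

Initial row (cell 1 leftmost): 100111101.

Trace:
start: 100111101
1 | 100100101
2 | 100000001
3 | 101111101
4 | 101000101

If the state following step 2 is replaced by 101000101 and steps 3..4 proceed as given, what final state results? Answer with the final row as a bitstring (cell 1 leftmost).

101000101

state after step 2 := 101000101
3 | 100010001
4 | 101000101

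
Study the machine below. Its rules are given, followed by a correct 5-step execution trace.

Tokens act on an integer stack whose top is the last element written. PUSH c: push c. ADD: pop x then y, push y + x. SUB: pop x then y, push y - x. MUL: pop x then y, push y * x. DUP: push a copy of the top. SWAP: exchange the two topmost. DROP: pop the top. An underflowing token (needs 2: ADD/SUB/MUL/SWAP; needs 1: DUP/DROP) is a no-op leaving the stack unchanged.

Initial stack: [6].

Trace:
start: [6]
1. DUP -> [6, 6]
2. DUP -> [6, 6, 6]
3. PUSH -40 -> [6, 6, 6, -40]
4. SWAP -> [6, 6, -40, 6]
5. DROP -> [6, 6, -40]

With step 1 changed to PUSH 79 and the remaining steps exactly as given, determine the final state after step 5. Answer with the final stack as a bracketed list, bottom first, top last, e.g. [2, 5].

[6, 79, -40]

(re-executing from step 1 with the substitution; state before step 1: [6])
1. PUSH 79 -> [6, 79]
2. DUP -> [6, 79, 79]
3. PUSH -40 -> [6, 79, 79, -40]
4. SWAP -> [6, 79, -40, 79]
5. DROP -> [6, 79, -40]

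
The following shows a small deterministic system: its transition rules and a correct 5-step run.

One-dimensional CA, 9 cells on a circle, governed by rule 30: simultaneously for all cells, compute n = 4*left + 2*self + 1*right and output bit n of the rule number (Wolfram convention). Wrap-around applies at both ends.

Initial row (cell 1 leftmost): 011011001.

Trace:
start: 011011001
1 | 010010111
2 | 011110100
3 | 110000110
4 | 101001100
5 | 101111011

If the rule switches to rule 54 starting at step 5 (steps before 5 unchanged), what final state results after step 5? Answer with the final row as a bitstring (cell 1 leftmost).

111110011

(re-executing step 5 under rule 54; state before step 5: 101001100)
5 | 111110011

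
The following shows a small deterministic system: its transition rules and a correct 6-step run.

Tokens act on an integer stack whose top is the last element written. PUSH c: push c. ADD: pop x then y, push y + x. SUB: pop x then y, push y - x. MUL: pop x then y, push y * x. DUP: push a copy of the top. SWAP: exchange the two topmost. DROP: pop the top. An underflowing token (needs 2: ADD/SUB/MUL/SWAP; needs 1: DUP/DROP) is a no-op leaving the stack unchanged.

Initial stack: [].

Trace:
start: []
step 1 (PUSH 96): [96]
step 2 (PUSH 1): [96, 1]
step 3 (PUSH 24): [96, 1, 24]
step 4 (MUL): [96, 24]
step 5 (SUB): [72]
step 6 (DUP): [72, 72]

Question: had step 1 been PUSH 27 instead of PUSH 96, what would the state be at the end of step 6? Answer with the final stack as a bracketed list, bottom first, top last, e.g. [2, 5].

(re-executing from step 1 with the substitution; state before step 1: [])
step 1 (PUSH 27): [27]
step 2 (PUSH 1): [27, 1]
step 3 (PUSH 24): [27, 1, 24]
step 4 (MUL): [27, 24]
step 5 (SUB): [3]
step 6 (DUP): [3, 3]

[3, 3]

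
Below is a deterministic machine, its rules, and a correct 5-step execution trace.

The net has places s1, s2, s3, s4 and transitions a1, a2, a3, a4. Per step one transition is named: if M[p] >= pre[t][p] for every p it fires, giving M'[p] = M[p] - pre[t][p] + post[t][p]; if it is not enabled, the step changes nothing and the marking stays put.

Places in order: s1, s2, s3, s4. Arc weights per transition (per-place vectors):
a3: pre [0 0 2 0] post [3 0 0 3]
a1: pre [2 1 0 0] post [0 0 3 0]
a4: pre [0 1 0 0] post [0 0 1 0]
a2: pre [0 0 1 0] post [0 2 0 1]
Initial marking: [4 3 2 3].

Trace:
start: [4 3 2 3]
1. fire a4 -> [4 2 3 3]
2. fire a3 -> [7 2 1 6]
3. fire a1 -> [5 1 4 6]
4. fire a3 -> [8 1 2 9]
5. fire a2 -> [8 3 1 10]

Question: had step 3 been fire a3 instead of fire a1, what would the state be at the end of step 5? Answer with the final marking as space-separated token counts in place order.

(re-executing from step 3 with the substitution; state before step 3: [7 2 1 6])
3. fire a3 -> [7 2 1 6]
4. fire a3 -> [7 2 1 6]
5. fire a2 -> [7 4 0 7]

7 4 0 7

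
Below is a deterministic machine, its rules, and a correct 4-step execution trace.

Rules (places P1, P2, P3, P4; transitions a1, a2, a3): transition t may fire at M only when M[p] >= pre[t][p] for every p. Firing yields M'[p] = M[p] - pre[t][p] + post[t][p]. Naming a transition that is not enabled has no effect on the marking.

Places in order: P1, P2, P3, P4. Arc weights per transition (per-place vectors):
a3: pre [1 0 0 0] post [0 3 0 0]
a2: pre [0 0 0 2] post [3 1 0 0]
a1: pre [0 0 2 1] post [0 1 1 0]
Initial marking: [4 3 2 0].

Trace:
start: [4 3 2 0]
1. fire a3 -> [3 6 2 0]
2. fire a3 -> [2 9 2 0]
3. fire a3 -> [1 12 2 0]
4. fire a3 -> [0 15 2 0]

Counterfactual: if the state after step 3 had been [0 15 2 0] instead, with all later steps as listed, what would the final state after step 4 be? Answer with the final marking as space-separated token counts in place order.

0 15 2 0

state after step 3 := [0 15 2 0]
4. fire a3 -> [0 15 2 0]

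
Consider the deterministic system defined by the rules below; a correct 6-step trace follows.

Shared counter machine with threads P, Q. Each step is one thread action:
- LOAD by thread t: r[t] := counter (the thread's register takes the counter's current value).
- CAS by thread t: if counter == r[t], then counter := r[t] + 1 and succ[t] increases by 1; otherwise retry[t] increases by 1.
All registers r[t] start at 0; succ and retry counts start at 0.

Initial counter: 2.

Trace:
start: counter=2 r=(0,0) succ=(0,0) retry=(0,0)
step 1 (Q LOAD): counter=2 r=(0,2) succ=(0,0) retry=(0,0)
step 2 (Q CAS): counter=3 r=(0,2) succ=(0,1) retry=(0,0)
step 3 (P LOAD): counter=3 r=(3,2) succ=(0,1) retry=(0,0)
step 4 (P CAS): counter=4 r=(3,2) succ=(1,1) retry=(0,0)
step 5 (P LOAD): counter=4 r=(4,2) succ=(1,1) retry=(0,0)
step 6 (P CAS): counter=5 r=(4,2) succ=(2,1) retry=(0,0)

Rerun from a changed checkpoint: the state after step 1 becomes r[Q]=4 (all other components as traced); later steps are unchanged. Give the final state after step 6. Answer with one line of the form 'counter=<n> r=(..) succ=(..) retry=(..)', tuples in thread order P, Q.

counter=4 r=(3,4) succ=(2,0) retry=(0,1)

state after step 1 := counter=2 r=(0,4) succ=(0,0) retry=(0,0)
step 2 (Q CAS): counter=2 r=(0,4) succ=(0,0) retry=(0,1)
step 3 (P LOAD): counter=2 r=(2,4) succ=(0,0) retry=(0,1)
step 4 (P CAS): counter=3 r=(2,4) succ=(1,0) retry=(0,1)
step 5 (P LOAD): counter=3 r=(3,4) succ=(1,0) retry=(0,1)
step 6 (P CAS): counter=4 r=(3,4) succ=(2,0) retry=(0,1)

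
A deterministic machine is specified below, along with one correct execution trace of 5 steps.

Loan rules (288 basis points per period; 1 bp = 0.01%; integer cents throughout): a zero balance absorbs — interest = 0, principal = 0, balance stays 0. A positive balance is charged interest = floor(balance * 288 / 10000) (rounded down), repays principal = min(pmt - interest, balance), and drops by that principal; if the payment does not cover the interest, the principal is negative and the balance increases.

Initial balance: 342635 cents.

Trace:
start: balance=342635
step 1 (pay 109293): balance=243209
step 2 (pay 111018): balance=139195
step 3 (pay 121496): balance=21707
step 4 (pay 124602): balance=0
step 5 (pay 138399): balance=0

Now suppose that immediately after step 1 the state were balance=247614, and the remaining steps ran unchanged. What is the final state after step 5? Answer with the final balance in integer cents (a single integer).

0

state after step 1 := balance=247614
step 2 (pay 111018): balance=143727
step 3 (pay 121496): balance=26370
step 4 (pay 124602): balance=0
step 5 (pay 138399): balance=0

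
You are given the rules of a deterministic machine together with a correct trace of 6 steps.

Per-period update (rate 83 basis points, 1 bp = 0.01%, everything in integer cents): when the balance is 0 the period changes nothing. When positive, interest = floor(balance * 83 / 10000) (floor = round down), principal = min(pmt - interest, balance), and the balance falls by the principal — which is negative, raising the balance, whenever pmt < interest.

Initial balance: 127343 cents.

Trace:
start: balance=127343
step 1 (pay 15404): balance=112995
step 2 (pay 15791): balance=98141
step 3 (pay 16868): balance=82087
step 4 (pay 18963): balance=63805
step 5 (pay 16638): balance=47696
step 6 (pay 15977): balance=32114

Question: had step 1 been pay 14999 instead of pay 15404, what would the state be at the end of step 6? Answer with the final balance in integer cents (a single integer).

(re-executing from step 1 with the substitution; state before step 1: balance=127343)
step 1 (pay 14999): balance=113400
step 2 (pay 15791): balance=98550
step 3 (pay 16868): balance=82499
step 4 (pay 18963): balance=64220
step 5 (pay 16638): balance=48115
step 6 (pay 15977): balance=32537

32537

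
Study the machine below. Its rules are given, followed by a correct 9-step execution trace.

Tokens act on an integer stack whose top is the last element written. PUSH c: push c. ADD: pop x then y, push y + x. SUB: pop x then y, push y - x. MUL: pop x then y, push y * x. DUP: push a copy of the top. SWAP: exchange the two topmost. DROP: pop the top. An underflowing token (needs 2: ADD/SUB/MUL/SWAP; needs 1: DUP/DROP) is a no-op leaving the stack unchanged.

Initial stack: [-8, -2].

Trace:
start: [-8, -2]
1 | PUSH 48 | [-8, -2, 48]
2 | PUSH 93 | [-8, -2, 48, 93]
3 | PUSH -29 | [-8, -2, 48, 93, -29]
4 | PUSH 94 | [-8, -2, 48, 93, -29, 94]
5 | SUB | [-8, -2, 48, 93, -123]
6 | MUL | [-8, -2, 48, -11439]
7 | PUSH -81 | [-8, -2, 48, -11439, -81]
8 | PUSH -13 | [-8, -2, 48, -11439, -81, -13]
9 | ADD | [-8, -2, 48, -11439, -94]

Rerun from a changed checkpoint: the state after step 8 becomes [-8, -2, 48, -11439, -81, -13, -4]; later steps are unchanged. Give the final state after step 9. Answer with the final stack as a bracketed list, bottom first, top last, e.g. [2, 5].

[-8, -2, 48, -11439, -81, -17]

state after step 8 := [-8, -2, 48, -11439, -81, -13, -4]
9 | ADD | [-8, -2, 48, -11439, -81, -17]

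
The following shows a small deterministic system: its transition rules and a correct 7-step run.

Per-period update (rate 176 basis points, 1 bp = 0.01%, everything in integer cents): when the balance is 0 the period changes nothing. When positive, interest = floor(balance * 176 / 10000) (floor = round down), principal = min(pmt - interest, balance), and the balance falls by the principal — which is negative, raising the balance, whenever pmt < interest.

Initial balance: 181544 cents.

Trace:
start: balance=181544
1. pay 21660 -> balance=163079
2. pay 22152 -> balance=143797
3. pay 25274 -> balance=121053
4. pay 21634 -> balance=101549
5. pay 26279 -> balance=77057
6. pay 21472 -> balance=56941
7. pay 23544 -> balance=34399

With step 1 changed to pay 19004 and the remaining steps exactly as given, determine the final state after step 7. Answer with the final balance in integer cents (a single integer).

37347

(re-executing from step 1 with the substitution; state before step 1: balance=181544)
1. pay 19004 -> balance=165735
2. pay 22152 -> balance=146499
3. pay 25274 -> balance=123803
4. pay 21634 -> balance=104347
5. pay 26279 -> balance=79904
6. pay 21472 -> balance=59838
7. pay 23544 -> balance=37347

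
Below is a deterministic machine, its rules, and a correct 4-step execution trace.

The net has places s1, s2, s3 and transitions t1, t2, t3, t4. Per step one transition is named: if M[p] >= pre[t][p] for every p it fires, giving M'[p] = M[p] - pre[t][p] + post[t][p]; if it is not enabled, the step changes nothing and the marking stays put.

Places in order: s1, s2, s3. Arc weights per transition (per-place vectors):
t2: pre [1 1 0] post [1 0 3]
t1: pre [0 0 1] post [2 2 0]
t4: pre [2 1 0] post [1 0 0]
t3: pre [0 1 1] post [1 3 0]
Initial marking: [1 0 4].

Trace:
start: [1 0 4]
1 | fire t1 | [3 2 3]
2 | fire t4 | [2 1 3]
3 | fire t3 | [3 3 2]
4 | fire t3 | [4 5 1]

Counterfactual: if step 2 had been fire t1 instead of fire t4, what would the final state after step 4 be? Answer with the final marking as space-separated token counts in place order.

7 8 0

(re-executing from step 2 with the substitution; state before step 2: [3 2 3])
2 | fire t1 | [5 4 2]
3 | fire t3 | [6 6 1]
4 | fire t3 | [7 8 0]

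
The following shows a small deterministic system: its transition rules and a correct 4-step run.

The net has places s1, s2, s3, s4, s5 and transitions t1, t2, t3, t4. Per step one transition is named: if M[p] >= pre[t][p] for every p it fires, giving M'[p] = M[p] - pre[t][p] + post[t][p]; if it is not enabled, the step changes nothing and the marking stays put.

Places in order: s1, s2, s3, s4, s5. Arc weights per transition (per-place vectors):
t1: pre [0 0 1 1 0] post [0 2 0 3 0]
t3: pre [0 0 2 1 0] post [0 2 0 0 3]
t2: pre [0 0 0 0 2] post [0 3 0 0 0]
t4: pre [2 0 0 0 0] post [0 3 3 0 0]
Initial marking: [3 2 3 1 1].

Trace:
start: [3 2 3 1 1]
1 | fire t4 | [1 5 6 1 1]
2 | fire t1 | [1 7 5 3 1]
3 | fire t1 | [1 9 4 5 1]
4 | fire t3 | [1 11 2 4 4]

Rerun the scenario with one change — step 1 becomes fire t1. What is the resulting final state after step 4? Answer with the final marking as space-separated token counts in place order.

(re-executing from step 1 with the substitution; state before step 1: [3 2 3 1 1])
1 | fire t1 | [3 4 2 3 1]
2 | fire t1 | [3 6 1 5 1]
3 | fire t1 | [3 8 0 7 1]
4 | fire t3 | [3 8 0 7 1]

3 8 0 7 1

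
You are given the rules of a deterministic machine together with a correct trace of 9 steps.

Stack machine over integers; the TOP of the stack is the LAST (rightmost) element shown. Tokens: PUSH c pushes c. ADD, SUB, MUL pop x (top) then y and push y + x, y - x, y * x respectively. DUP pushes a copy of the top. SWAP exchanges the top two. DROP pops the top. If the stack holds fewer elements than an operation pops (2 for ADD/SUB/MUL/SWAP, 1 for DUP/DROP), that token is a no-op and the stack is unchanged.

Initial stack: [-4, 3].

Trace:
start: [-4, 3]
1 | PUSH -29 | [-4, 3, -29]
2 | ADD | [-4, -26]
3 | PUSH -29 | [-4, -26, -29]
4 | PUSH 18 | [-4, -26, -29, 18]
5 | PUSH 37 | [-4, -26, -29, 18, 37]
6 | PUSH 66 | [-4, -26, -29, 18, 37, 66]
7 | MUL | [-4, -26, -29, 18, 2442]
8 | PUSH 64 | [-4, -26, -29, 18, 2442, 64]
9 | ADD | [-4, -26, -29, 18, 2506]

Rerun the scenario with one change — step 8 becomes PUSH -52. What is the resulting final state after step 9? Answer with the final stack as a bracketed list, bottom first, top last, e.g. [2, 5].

[-4, -26, -29, 18, 2390]

(re-executing from step 8 with the substitution; state before step 8: [-4, -26, -29, 18, 2442])
8 | PUSH -52 | [-4, -26, -29, 18, 2442, -52]
9 | ADD | [-4, -26, -29, 18, 2390]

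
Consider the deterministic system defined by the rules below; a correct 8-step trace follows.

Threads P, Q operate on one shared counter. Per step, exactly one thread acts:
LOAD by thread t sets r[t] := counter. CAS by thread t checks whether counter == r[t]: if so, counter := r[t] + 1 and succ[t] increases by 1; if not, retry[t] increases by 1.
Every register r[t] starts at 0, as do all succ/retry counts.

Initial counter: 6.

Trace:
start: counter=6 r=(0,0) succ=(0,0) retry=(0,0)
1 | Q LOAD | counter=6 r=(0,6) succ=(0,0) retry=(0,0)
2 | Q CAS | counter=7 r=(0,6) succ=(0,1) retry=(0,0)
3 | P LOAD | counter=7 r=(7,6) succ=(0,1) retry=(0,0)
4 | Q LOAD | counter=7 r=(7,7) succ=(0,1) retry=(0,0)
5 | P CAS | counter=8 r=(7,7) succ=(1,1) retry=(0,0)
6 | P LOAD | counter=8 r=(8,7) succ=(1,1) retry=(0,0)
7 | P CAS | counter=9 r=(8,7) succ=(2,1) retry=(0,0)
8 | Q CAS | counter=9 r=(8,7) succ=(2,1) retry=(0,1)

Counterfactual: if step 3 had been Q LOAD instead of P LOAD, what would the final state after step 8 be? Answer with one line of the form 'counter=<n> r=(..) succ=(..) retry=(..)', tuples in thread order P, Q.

(re-executing from step 3 with the substitution; state before step 3: counter=7 r=(0,6) succ=(0,1) retry=(0,0))
3 | Q LOAD | counter=7 r=(0,7) succ=(0,1) retry=(0,0)
4 | Q LOAD | counter=7 r=(0,7) succ=(0,1) retry=(0,0)
5 | P CAS | counter=7 r=(0,7) succ=(0,1) retry=(1,0)
6 | P LOAD | counter=7 r=(7,7) succ=(0,1) retry=(1,0)
7 | P CAS | counter=8 r=(7,7) succ=(1,1) retry=(1,0)
8 | Q CAS | counter=8 r=(7,7) succ=(1,1) retry=(1,1)

counter=8 r=(7,7) succ=(1,1) retry=(1,1)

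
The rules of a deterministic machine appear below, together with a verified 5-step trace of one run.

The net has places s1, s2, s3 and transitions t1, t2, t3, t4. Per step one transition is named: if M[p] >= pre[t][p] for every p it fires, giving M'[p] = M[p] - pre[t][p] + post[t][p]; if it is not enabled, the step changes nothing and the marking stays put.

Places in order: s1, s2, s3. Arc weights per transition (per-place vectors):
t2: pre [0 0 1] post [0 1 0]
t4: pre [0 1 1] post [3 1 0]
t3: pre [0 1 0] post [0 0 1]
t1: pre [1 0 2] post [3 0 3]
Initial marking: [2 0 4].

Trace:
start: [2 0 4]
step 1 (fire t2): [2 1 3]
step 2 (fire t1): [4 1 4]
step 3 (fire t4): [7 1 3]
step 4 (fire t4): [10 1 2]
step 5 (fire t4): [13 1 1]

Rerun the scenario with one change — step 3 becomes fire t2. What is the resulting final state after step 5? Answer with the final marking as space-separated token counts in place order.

(re-executing from step 3 with the substitution; state before step 3: [4 1 4])
step 3 (fire t2): [4 2 3]
step 4 (fire t4): [7 2 2]
step 5 (fire t4): [10 2 1]

10 2 1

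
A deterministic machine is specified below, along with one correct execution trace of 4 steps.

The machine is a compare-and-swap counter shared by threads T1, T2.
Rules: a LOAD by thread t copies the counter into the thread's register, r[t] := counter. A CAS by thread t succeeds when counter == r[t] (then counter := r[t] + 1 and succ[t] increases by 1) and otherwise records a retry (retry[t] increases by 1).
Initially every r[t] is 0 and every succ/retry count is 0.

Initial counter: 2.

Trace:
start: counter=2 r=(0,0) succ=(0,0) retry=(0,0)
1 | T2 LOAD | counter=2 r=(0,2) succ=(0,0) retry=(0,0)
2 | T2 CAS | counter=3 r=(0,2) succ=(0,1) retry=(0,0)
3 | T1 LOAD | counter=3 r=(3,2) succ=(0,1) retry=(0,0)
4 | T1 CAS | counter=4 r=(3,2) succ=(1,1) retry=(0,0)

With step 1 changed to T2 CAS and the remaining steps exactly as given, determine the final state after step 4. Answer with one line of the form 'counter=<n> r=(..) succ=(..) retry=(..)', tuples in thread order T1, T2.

(re-executing from step 1 with the substitution; state before step 1: counter=2 r=(0,0) succ=(0,0) retry=(0,0))
1 | T2 CAS | counter=2 r=(0,0) succ=(0,0) retry=(0,1)
2 | T2 CAS | counter=2 r=(0,0) succ=(0,0) retry=(0,2)
3 | T1 LOAD | counter=2 r=(2,0) succ=(0,0) retry=(0,2)
4 | T1 CAS | counter=3 r=(2,0) succ=(1,0) retry=(0,2)

counter=3 r=(2,0) succ=(1,0) retry=(0,2)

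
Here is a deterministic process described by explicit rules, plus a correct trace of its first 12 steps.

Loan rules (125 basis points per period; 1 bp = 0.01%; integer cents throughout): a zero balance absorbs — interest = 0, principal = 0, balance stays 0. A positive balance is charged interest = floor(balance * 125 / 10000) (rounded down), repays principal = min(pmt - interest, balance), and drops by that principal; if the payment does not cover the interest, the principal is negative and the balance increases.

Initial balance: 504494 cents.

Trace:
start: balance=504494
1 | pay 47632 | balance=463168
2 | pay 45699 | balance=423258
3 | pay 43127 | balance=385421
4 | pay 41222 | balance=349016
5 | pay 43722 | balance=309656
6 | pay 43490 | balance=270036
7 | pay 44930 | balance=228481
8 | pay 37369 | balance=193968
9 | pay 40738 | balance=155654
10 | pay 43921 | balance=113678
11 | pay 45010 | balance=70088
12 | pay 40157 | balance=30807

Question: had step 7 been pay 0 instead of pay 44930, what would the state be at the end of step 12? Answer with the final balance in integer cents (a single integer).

78616

(re-executing from step 7 with the substitution; state before step 7: balance=270036)
7 | pay 0 | balance=273411
8 | pay 37369 | balance=239459
9 | pay 40738 | balance=201714
10 | pay 43921 | balance=160314
11 | pay 45010 | balance=117307
12 | pay 40157 | balance=78616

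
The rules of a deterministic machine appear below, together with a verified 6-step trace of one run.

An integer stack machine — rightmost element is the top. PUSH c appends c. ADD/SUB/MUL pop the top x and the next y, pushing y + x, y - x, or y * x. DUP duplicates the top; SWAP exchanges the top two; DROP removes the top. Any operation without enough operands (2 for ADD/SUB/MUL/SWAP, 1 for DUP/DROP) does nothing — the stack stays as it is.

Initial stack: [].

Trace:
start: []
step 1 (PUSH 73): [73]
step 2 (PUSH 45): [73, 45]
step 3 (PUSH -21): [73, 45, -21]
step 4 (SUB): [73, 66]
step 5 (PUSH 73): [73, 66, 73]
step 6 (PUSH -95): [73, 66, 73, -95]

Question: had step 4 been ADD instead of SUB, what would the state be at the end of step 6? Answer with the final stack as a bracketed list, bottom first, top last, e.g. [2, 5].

[73, 24, 73, -95]

(re-executing from step 4 with the substitution; state before step 4: [73, 45, -21])
step 4 (ADD): [73, 24]
step 5 (PUSH 73): [73, 24, 73]
step 6 (PUSH -95): [73, 24, 73, -95]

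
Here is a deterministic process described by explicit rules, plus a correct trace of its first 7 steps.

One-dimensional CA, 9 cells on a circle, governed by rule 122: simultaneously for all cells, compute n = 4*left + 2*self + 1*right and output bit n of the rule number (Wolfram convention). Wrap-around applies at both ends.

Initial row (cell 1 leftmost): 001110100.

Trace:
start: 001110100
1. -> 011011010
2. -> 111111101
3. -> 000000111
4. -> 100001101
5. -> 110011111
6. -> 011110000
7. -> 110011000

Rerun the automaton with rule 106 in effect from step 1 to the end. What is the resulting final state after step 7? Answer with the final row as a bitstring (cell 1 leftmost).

(re-executing steps 1..7 under rule 106; state before step 1: 001110100)
1. -> 011011000
2. -> 111111000
3. -> 100001001
4. -> 100010011
5. -> 100100110
6. -> 001001111
7. -> 010011001

010011001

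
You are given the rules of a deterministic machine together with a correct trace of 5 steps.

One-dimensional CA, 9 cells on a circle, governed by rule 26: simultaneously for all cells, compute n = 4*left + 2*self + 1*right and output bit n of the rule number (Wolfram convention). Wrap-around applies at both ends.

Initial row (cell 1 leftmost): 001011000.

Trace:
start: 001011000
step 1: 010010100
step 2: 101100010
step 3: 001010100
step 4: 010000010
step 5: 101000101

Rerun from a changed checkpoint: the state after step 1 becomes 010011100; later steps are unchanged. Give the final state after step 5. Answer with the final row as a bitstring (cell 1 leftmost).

100100001

state after step 1 := 010011100
step 2: 101110010
step 3: 001001100
step 4: 010111010
step 5: 100100001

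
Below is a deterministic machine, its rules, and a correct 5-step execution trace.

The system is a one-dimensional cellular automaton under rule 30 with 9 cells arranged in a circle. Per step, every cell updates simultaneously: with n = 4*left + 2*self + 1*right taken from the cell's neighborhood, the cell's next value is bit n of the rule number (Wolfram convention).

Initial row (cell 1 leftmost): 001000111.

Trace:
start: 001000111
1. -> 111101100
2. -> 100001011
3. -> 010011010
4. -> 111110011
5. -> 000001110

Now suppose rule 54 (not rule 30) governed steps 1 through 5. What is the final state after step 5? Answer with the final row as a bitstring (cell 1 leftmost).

(re-executing steps 1..5 under rule 54; state before step 1: 001000111)
1. -> 111101000
2. -> 000011101
3. -> 100100011
4. -> 011110100
5. -> 100001110

100001110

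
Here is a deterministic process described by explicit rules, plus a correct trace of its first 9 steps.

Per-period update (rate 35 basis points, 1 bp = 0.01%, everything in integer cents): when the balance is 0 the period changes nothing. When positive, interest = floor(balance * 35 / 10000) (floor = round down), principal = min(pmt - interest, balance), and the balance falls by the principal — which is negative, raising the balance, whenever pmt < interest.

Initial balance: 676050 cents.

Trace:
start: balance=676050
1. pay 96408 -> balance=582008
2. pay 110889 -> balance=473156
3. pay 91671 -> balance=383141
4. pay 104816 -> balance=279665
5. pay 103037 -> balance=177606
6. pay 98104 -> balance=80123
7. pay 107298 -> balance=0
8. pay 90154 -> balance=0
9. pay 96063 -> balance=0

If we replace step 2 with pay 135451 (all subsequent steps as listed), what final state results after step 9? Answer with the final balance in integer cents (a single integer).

(re-executing from step 2 with the substitution; state before step 2: balance=582008)
2. pay 135451 -> balance=448594
3. pay 91671 -> balance=358493
4. pay 104816 -> balance=254931
5. pay 103037 -> balance=152786
6. pay 98104 -> balance=55216
7. pay 107298 -> balance=0
8. pay 90154 -> balance=0
9. pay 96063 -> balance=0

0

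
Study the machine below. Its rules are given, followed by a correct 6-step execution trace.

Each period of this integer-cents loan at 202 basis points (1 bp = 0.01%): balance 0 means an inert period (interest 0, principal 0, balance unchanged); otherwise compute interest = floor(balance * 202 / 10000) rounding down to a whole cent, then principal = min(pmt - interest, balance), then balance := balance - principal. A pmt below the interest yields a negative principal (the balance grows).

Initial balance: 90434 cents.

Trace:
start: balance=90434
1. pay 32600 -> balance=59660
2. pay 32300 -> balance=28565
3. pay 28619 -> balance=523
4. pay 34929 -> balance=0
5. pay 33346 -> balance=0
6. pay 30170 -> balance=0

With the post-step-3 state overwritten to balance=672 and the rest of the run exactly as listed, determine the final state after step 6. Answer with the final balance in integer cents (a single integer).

state after step 3 := balance=672
4. pay 34929 -> balance=0
5. pay 33346 -> balance=0
6. pay 30170 -> balance=0

0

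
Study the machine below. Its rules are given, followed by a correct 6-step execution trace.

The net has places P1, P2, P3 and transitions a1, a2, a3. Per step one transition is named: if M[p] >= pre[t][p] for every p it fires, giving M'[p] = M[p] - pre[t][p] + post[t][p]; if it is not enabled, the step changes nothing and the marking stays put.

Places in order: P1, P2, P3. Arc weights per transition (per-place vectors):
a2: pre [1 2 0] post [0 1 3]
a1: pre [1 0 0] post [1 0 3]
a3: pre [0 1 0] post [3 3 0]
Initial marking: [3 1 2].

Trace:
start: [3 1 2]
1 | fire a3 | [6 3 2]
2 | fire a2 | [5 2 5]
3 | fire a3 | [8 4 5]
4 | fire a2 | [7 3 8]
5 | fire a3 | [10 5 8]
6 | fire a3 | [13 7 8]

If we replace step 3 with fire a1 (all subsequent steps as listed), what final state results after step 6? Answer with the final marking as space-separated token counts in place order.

10 5 11

(re-executing from step 3 with the substitution; state before step 3: [5 2 5])
3 | fire a1 | [5 2 8]
4 | fire a2 | [4 1 11]
5 | fire a3 | [7 3 11]
6 | fire a3 | [10 5 11]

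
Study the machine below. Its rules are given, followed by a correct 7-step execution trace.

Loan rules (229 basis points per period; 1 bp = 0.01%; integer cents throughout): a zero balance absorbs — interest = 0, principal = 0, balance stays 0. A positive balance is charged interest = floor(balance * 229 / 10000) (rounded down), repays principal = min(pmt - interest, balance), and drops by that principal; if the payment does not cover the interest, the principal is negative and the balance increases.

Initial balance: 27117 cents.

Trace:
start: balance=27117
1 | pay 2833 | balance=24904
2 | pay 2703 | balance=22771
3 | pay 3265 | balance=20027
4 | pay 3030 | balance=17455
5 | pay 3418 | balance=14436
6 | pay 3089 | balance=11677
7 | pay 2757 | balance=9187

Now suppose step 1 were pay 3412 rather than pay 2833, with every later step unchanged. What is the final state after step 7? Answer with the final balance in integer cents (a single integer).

8524

(re-executing from step 1 with the substitution; state before step 1: balance=27117)
1 | pay 3412 | balance=24325
2 | pay 2703 | balance=22179
3 | pay 3265 | balance=19421
4 | pay 3030 | balance=16835
5 | pay 3418 | balance=13802
6 | pay 3089 | balance=11029
7 | pay 2757 | balance=8524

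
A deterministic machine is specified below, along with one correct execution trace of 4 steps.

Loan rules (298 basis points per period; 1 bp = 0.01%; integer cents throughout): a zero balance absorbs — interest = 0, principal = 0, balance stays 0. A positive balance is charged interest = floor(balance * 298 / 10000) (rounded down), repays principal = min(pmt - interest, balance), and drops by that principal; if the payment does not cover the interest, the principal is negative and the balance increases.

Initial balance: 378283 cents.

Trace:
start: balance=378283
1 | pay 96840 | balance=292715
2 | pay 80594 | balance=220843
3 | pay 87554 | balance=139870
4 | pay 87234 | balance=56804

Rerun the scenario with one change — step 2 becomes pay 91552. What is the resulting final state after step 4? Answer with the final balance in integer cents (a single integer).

45182

(re-executing from step 2 with the substitution; state before step 2: balance=292715)
2 | pay 91552 | balance=209885
3 | pay 87554 | balance=128585
4 | pay 87234 | balance=45182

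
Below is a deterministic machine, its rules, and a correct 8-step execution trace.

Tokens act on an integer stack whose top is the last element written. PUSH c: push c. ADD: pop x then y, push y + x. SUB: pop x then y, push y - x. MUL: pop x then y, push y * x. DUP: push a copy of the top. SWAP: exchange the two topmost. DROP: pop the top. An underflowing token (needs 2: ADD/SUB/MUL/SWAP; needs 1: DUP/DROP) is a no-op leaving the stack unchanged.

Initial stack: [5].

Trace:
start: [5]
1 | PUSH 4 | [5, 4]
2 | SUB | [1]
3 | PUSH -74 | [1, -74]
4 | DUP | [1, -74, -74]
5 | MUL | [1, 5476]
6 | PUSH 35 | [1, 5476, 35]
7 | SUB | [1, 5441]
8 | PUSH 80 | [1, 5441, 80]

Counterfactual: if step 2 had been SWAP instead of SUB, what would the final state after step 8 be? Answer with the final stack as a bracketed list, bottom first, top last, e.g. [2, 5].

(re-executing from step 2 with the substitution; state before step 2: [5, 4])
2 | SWAP | [4, 5]
3 | PUSH -74 | [4, 5, -74]
4 | DUP | [4, 5, -74, -74]
5 | MUL | [4, 5, 5476]
6 | PUSH 35 | [4, 5, 5476, 35]
7 | SUB | [4, 5, 5441]
8 | PUSH 80 | [4, 5, 5441, 80]

[4, 5, 5441, 80]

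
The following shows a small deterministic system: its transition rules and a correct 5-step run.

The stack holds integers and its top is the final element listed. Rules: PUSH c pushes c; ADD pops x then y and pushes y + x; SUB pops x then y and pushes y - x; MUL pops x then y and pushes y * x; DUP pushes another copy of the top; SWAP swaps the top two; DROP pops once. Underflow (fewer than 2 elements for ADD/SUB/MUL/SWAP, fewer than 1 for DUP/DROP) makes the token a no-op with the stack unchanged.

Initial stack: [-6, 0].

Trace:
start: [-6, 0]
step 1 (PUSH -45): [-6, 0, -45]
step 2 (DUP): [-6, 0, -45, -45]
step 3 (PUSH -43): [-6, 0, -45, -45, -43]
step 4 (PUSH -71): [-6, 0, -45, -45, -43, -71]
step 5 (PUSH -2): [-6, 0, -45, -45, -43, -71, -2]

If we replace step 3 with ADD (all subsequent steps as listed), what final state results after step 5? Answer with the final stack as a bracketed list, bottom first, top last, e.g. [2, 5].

[-6, 0, -90, -71, -2]

(re-executing from step 3 with the substitution; state before step 3: [-6, 0, -45, -45])
step 3 (ADD): [-6, 0, -90]
step 4 (PUSH -71): [-6, 0, -90, -71]
step 5 (PUSH -2): [-6, 0, -90, -71, -2]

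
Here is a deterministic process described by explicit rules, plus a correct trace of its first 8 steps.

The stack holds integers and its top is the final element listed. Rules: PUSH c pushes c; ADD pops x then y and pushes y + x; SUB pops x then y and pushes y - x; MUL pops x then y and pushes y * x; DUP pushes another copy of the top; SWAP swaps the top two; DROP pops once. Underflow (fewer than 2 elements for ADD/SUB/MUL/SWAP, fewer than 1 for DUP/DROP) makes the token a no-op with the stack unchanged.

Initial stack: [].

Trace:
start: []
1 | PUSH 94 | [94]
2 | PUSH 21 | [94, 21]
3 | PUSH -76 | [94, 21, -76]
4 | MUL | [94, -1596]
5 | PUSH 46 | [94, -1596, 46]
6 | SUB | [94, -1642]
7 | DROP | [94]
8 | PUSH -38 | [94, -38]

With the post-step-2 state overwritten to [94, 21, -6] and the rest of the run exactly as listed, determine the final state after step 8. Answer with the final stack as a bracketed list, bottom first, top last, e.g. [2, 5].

state after step 2 := [94, 21, -6]
3 | PUSH -76 | [94, 21, -6, -76]
4 | MUL | [94, 21, 456]
5 | PUSH 46 | [94, 21, 456, 46]
6 | SUB | [94, 21, 410]
7 | DROP | [94, 21]
8 | PUSH -38 | [94, 21, -38]

[94, 21, -38]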